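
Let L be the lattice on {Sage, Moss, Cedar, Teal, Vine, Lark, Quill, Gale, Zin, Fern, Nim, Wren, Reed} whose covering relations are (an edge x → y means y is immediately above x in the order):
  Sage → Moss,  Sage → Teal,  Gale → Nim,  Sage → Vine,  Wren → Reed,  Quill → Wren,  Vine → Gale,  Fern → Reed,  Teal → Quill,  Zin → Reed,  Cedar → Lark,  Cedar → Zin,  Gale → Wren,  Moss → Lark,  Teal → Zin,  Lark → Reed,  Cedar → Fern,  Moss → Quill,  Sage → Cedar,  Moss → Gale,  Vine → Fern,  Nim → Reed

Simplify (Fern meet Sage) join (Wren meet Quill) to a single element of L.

Quill

Fern ∧ Sage = Sage
Wren ∧ Quill = Quill
Sage ∨ Quill = Quill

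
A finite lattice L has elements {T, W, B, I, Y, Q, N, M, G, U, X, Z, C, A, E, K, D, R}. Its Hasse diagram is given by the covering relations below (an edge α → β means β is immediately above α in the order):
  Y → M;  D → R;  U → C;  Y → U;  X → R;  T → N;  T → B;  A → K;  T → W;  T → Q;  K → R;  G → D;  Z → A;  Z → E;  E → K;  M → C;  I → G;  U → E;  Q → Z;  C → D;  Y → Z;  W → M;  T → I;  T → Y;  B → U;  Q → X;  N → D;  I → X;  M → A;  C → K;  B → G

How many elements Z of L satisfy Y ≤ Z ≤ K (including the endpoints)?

8

The interval [Y, K] = {A, C, E, K, M, U, Y, Z}, which has 8 elements.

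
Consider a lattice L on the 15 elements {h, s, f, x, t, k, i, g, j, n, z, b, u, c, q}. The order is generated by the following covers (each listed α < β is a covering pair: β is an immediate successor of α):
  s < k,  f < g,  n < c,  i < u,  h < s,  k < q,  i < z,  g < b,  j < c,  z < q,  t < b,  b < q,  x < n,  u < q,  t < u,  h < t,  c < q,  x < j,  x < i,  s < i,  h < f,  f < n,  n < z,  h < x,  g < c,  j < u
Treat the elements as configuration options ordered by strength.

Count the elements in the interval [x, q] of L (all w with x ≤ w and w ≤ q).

The interval [x, q] = {c, i, j, n, q, u, x, z}, which has 8 elements.

8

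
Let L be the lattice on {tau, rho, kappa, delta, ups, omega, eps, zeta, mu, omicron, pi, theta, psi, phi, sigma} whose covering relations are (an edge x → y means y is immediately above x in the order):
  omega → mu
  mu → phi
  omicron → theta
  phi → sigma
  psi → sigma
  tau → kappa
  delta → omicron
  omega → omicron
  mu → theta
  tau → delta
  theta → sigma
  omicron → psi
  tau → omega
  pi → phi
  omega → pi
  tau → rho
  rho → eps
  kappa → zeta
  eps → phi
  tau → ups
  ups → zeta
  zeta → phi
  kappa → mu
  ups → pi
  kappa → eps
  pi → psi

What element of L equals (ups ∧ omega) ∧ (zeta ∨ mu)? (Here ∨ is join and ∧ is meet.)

ups ∧ omega = tau
zeta ∨ mu = phi
tau ∧ phi = tau

tau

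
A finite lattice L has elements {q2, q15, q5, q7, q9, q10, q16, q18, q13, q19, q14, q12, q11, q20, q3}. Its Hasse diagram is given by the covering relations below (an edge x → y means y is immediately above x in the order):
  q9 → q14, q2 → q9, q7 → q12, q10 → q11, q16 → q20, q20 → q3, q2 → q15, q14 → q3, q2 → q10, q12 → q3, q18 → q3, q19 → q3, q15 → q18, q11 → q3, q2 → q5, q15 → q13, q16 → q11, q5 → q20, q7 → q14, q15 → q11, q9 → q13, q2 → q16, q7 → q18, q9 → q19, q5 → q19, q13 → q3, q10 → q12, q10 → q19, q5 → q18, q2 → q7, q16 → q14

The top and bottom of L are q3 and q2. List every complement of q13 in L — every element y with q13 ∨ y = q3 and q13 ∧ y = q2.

q10, q12, q16, q20, q5, q7

Need y with q13 ∨ y = q3 and q13 ∧ y = q2.
Checking each element gives: q10, q12, q16, q20, q5, q7.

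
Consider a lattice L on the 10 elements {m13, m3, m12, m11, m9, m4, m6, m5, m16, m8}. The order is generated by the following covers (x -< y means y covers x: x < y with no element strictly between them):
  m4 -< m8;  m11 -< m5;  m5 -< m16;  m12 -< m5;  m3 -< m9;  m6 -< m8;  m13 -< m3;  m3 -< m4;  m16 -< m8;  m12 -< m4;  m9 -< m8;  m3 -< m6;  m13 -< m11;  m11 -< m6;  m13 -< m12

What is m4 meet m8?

m4

Common lower bounds of {m4, m8}: m12, m13, m3, m4.
The greatest among these is m4.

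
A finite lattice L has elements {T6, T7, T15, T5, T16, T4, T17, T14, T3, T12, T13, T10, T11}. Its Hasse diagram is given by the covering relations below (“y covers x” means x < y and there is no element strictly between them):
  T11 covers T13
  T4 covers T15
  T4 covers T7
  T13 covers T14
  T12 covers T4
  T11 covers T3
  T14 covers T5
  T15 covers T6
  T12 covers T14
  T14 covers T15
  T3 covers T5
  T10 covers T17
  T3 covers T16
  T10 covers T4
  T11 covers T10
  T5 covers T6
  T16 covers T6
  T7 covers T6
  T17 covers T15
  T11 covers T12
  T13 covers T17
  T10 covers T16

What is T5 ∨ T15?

Common upper bounds of {T5, T15}: T11, T12, T13, T14.
The least among these is T14.

T14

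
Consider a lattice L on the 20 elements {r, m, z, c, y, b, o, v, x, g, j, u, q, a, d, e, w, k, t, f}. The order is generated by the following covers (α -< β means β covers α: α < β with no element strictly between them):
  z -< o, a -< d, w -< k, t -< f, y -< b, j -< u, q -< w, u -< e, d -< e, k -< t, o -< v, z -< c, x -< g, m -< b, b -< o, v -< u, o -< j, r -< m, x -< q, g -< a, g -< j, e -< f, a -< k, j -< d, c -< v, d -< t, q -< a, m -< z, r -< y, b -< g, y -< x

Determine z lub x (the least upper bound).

Common upper bounds of {z, x}: d, e, f, j, t, u.
The least among these is j.

j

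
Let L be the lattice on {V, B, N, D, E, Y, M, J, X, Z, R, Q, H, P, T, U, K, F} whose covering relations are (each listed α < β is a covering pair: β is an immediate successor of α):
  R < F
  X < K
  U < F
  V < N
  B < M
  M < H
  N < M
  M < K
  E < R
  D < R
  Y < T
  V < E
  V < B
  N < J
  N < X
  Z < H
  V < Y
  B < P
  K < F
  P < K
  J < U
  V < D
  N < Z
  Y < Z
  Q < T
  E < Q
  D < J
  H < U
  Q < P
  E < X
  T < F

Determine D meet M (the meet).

V

Common lower bounds of {D, M}: V.
The greatest among these is V.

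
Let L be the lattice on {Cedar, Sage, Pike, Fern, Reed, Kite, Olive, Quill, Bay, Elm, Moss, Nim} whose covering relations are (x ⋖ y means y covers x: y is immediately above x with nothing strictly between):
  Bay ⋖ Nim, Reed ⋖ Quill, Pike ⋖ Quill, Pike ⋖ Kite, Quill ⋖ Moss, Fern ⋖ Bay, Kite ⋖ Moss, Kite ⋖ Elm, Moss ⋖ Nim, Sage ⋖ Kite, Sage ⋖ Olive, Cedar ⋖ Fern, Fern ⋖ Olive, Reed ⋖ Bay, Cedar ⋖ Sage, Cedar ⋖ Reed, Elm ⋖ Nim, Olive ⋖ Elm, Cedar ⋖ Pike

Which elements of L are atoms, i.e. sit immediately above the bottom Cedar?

The atoms are exactly the elements that cover Cedar: Fern, Pike, Reed, Sage.

Fern, Pike, Reed, Sage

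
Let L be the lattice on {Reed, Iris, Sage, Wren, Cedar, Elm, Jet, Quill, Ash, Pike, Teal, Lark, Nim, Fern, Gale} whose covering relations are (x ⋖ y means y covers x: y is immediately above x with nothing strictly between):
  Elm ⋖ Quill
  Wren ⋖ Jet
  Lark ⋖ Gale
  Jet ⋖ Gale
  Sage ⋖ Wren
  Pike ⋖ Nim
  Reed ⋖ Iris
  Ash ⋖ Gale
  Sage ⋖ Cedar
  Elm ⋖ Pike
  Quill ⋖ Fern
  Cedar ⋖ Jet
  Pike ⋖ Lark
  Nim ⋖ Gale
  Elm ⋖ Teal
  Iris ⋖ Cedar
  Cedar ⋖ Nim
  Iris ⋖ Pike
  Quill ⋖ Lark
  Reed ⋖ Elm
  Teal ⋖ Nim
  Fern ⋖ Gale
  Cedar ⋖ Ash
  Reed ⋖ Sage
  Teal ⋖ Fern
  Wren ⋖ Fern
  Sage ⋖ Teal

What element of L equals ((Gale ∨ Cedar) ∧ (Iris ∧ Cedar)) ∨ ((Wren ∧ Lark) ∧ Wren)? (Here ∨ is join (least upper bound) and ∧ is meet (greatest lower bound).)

Iris

Gale ∨ Cedar = Gale
Iris ∧ Cedar = Iris
Gale ∧ Iris = Iris
Wren ∧ Lark = Reed
Reed ∧ Wren = Reed
Iris ∨ Reed = Iris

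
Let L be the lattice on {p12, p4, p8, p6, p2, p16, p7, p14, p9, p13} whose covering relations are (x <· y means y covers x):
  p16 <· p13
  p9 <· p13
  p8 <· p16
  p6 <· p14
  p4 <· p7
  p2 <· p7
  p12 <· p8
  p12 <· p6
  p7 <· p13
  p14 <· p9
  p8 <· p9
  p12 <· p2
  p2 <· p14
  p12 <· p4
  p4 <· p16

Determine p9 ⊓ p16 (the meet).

Common lower bounds of {p9, p16}: p12, p8.
The greatest among these is p8.

p8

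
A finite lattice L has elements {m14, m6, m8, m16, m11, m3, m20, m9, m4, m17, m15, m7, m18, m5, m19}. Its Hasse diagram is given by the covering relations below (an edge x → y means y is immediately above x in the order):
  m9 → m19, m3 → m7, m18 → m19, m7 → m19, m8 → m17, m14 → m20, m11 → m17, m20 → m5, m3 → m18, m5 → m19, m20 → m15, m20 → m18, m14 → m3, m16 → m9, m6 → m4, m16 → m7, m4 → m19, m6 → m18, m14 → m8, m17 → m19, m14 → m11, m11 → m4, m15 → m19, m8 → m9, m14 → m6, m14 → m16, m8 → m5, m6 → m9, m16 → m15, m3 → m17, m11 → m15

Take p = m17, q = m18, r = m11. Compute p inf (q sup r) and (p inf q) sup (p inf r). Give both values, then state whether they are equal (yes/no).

q sup r = m19, so p inf (q sup r) = m17 inf m19 = m17.
p inf q = m3 and p inf r = m11, so (p inf q) sup (p inf r) = m3 sup m11 = m17.
Equal: yes.

m17; m17; yes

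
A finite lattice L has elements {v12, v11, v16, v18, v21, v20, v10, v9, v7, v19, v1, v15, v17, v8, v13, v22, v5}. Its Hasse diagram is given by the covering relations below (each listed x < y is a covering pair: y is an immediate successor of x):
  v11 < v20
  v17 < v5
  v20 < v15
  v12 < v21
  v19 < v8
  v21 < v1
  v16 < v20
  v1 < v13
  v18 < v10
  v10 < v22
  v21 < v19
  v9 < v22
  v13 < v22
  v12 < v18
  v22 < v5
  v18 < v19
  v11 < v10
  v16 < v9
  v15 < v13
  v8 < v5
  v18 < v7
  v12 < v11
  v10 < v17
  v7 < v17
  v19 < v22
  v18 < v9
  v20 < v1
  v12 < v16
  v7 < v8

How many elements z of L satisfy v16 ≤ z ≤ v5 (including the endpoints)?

8

The interval [v16, v5] = {v1, v13, v15, v16, v20, v22, v5, v9}, which has 8 elements.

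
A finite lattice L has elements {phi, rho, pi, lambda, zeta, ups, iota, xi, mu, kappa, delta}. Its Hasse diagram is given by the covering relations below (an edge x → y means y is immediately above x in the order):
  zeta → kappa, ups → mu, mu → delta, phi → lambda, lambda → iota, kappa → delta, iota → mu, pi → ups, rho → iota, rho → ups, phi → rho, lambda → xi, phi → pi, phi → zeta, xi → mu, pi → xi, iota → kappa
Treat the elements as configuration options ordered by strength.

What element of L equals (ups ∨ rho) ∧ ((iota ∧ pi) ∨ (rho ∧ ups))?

rho

ups ∨ rho = ups
iota ∧ pi = phi
rho ∧ ups = rho
phi ∨ rho = rho
ups ∧ rho = rho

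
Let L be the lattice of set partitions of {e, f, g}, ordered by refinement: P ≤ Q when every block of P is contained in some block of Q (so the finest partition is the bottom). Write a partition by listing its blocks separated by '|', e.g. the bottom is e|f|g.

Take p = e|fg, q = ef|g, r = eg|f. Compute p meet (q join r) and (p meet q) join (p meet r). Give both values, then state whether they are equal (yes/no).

q join r = efg, so p meet (q join r) = e|fg meet efg = e|fg.
p meet q = e|f|g and p meet r = e|f|g, so (p meet q) join (p meet r) = e|f|g join e|f|g = e|f|g.
Equal: no.

e|fg; e|f|g; no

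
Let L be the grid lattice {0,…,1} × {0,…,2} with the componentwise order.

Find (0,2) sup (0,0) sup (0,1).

In a product of chains, the join is componentwise max, giving (0,2).

(0,2)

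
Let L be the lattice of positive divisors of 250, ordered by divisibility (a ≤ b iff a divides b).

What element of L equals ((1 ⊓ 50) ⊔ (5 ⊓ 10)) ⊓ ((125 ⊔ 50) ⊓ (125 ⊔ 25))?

1 ∧ 50 = 1
5 ∧ 10 = 5
1 ∨ 5 = 5
125 ∨ 50 = 250
125 ∨ 25 = 125
250 ∧ 125 = 125
5 ∧ 125 = 5

5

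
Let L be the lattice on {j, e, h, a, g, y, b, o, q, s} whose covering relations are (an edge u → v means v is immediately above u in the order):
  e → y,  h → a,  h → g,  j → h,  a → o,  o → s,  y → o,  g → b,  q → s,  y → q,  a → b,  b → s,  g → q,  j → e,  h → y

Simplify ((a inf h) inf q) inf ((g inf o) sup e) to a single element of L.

h

a ∧ h = h
h ∧ q = h
g ∧ o = h
h ∨ e = y
h ∧ y = h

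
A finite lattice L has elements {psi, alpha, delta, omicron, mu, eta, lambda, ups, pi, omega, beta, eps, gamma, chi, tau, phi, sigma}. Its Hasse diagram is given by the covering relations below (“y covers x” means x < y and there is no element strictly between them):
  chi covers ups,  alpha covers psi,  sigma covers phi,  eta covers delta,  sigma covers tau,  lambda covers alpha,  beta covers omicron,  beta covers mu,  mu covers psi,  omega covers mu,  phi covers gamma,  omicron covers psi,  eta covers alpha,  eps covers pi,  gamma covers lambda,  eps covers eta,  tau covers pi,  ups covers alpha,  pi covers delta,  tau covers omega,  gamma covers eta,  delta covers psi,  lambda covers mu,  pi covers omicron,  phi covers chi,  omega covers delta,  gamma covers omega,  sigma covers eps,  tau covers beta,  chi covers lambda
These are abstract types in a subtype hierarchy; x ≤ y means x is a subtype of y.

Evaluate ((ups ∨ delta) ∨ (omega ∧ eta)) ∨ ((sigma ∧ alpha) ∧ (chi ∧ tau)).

phi

ups ∨ delta = phi
omega ∧ eta = delta
phi ∨ delta = phi
sigma ∧ alpha = alpha
chi ∧ tau = mu
alpha ∧ mu = psi
phi ∨ psi = phi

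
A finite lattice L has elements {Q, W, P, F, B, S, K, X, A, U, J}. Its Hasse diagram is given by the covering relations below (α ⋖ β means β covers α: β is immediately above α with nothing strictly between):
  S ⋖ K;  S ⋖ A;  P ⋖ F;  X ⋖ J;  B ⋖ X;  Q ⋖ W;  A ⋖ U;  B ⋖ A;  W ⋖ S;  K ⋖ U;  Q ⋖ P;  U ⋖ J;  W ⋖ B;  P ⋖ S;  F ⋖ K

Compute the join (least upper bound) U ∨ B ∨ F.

U

Common upper bounds of {U, B, F}: J, U.
The least among these is U.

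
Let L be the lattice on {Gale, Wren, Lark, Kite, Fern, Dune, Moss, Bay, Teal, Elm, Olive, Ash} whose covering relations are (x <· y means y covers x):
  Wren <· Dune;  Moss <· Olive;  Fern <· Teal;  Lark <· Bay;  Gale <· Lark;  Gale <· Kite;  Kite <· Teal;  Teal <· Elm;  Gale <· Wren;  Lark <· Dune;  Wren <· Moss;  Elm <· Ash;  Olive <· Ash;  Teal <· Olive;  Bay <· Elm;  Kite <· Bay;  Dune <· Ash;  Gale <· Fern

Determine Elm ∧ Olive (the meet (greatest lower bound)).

Common lower bounds of {Elm, Olive}: Fern, Gale, Kite, Teal.
The greatest among these is Teal.

Teal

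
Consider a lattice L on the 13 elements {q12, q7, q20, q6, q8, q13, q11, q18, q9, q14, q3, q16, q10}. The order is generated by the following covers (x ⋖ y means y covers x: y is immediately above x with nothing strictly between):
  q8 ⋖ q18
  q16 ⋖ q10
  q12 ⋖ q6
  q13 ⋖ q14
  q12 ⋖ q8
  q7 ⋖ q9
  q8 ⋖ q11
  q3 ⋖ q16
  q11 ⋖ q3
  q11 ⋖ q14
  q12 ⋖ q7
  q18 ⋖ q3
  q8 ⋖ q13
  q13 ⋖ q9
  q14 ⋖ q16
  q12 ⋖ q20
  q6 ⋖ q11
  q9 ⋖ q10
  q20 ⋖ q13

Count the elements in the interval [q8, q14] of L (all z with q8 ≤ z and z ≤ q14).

4

The interval [q8, q14] = {q11, q13, q14, q8}, which has 4 elements.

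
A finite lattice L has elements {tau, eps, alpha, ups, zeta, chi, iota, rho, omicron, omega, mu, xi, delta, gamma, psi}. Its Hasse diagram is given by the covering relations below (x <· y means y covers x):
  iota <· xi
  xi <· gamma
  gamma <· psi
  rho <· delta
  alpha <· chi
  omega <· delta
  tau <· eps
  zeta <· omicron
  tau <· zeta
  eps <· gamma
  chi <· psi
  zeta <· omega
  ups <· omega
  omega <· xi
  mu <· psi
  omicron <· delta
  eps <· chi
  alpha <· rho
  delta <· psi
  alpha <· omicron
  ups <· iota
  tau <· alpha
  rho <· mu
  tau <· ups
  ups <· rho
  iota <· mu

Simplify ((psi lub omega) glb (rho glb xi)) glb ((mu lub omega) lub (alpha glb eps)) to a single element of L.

psi ∨ omega = psi
rho ∧ xi = ups
psi ∧ ups = ups
mu ∨ omega = psi
alpha ∧ eps = tau
psi ∨ tau = psi
ups ∧ psi = ups

ups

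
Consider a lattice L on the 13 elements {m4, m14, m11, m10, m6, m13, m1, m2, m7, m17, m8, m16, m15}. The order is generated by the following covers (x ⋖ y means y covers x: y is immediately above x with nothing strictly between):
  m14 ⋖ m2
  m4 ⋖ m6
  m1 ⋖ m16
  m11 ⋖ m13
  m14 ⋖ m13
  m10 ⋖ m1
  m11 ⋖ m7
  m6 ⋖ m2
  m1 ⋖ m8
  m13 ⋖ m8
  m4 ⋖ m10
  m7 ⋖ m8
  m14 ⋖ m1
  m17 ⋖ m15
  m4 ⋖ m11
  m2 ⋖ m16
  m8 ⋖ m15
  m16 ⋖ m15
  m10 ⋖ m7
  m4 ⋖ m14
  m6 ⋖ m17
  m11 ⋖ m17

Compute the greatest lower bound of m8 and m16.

m1

Common lower bounds of {m8, m16}: m1, m10, m14, m4.
The greatest among these is m1.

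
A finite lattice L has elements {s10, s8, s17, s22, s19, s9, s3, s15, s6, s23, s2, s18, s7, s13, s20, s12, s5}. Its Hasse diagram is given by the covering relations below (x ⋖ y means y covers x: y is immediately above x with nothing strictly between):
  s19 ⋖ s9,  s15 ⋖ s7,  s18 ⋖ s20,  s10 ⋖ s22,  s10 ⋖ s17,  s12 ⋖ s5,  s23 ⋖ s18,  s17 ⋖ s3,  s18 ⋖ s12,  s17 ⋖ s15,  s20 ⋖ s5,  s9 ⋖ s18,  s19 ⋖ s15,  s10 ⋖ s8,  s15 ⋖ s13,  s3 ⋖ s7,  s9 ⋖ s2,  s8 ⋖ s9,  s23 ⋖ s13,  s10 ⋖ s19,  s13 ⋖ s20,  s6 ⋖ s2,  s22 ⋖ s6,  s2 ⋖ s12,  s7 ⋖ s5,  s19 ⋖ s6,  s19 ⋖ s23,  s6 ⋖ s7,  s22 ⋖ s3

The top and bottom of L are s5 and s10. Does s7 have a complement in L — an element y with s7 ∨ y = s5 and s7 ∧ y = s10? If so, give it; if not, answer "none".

Need y with s7 ∨ y = s5 and s7 ∧ y = s10.
Checking each element gives: s8.

s8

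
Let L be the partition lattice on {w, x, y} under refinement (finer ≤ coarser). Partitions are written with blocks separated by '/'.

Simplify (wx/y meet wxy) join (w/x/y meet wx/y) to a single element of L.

wx/y

wx/y ∧ wxy = wx/y
w/x/y ∧ wx/y = w/x/y
wx/y ∨ w/x/y = wx/y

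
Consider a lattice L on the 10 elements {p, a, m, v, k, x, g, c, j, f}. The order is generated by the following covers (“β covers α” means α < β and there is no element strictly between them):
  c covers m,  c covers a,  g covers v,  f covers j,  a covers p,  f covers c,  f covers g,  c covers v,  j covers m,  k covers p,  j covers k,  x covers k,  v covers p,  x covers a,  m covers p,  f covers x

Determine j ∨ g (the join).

Common upper bounds of {j, g}: f.
The least among these is f.

f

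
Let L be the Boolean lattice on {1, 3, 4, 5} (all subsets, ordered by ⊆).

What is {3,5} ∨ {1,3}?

Under ⊆, join is union: {3,5} ∪ {1,3} = {1,3,5}.

{1,3,5}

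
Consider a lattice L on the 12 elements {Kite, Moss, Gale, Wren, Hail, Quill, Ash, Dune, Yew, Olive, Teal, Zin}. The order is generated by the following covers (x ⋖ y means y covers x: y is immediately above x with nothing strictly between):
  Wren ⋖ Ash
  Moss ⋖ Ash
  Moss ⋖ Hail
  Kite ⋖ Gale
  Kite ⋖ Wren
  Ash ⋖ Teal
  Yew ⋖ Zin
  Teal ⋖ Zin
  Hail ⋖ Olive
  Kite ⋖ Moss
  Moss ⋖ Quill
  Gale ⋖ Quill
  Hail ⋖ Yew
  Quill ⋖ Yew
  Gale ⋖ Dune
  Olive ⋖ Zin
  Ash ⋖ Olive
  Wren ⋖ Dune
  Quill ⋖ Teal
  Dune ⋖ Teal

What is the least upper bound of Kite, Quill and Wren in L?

Common upper bounds of {Kite, Quill, Wren}: Teal, Zin.
The least among these is Teal.

Teal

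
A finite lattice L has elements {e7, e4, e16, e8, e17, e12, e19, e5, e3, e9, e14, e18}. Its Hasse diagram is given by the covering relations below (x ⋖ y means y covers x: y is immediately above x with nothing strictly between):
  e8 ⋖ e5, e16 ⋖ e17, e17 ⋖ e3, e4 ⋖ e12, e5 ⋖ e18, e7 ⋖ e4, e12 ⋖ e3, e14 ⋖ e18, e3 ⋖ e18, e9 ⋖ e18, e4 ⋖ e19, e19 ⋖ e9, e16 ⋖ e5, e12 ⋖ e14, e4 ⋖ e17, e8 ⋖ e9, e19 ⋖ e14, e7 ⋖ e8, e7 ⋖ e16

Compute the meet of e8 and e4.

e7

Common lower bounds of {e8, e4}: e7.
The greatest among these is e7.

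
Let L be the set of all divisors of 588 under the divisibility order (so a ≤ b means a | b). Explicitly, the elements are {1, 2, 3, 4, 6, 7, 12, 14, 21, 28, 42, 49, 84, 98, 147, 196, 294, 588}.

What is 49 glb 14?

In the divisibility order, the meet is the greatest common divisor: gcd(49, 14) = 7.

7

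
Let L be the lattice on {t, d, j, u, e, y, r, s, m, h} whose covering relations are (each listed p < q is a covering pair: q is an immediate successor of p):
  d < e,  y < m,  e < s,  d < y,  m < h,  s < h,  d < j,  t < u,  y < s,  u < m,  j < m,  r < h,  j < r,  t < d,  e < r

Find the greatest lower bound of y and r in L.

d

Common lower bounds of {y, r}: d, t.
The greatest among these is d.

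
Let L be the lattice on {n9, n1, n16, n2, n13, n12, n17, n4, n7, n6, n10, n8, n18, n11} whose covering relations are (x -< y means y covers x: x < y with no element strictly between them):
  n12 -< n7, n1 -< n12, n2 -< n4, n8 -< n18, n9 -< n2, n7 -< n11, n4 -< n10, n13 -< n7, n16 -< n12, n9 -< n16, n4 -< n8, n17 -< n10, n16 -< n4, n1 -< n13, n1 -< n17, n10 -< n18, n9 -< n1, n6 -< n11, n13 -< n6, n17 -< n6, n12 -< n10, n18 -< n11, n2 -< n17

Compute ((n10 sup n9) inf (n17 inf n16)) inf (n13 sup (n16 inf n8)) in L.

n10 ∨ n9 = n10
n17 ∧ n16 = n9
n10 ∧ n9 = n9
n16 ∧ n8 = n16
n13 ∨ n16 = n7
n9 ∧ n7 = n9

n9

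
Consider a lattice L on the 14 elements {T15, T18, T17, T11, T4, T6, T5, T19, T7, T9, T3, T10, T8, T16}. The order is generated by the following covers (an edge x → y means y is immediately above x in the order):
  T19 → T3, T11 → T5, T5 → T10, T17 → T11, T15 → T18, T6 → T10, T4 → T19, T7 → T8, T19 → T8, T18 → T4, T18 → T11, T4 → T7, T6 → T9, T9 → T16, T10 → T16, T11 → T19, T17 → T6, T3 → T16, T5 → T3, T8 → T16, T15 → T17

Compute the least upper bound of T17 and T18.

T11

Common upper bounds of {T17, T18}: T10, T11, T16, T19, T3, T5, T8.
The least among these is T11.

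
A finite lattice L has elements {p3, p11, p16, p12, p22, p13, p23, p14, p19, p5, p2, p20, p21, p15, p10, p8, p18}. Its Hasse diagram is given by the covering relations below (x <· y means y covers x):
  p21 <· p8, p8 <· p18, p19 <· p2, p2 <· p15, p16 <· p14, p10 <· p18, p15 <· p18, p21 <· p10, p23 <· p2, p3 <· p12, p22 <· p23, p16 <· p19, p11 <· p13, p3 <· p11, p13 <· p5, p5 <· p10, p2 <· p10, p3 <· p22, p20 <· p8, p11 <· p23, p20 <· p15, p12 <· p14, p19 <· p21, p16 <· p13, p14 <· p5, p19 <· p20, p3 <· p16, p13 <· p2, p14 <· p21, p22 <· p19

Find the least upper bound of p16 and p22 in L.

p19

Common upper bounds of {p16, p22}: p10, p15, p18, p19, p2, p20, p21, p8.
The least among these is p19.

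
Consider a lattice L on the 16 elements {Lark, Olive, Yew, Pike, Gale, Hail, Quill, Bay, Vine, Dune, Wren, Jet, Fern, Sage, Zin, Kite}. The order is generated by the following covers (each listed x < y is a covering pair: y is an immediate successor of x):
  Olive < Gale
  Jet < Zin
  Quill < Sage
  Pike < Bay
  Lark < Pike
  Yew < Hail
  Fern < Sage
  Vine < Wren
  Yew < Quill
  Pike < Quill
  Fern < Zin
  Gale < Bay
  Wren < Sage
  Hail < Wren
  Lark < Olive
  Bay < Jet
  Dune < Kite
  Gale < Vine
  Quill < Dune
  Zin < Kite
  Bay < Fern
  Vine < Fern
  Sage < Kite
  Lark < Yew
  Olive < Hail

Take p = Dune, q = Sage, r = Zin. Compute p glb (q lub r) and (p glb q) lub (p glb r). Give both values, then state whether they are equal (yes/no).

Dune; Quill; no

q lub r = Kite, so p glb (q lub r) = Dune glb Kite = Dune.
p glb q = Quill and p glb r = Pike, so (p glb q) lub (p glb r) = Quill lub Pike = Quill.
Equal: no.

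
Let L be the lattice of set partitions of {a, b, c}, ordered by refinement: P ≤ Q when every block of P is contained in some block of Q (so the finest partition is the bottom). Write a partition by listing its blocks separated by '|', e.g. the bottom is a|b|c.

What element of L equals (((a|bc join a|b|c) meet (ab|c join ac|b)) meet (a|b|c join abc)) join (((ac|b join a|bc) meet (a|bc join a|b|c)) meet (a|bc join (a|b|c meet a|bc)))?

a|bc

a|bc ∨ a|b|c = a|bc
ab|c ∨ ac|b = abc
a|bc ∧ abc = a|bc
a|b|c ∨ abc = abc
a|bc ∧ abc = a|bc
ac|b ∨ a|bc = abc
a|bc ∨ a|b|c = a|bc
abc ∧ a|bc = a|bc
a|b|c ∧ a|bc = a|b|c
a|bc ∨ a|b|c = a|bc
a|bc ∧ a|bc = a|bc
a|bc ∨ a|bc = a|bc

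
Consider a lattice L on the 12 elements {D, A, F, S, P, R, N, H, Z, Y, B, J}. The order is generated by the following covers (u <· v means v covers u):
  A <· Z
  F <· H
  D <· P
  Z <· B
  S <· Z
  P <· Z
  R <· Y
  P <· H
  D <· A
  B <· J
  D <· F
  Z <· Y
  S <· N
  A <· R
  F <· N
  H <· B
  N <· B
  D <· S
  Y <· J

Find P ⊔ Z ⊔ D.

Common upper bounds of {P, Z, D}: B, J, Y, Z.
The least among these is Z.

Z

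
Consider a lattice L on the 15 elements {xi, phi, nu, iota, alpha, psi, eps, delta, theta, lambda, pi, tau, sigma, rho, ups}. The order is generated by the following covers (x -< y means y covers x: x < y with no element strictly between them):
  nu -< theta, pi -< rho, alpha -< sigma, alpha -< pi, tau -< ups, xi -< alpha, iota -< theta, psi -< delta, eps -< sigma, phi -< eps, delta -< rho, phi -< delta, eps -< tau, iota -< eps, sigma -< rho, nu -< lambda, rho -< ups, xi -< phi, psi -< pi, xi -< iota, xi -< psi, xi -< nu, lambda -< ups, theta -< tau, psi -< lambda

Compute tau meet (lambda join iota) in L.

lambda ∨ iota = ups
tau ∧ ups = tau

tau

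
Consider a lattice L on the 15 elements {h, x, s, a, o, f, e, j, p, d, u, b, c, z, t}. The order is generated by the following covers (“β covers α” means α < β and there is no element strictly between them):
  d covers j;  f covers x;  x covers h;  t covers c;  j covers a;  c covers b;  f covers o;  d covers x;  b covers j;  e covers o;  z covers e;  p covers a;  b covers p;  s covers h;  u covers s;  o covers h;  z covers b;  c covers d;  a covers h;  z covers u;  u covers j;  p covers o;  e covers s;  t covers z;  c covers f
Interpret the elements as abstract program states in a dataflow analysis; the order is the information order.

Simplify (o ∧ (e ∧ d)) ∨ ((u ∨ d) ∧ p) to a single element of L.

e ∧ d = h
o ∧ h = h
u ∨ d = t
t ∧ p = p
h ∨ p = p

p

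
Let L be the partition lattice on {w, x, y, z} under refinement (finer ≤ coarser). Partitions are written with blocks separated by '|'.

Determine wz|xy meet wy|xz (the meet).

w|x|y|z

Common lower bounds of {wz|xy, wy|xz}: w|x|y|z.
The greatest among these is w|x|y|z.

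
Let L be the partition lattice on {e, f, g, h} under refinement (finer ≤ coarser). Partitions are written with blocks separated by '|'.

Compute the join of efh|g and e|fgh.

efgh

The join of efh|g and e|fgh merges any blocks that overlap across the partitions, giving efgh.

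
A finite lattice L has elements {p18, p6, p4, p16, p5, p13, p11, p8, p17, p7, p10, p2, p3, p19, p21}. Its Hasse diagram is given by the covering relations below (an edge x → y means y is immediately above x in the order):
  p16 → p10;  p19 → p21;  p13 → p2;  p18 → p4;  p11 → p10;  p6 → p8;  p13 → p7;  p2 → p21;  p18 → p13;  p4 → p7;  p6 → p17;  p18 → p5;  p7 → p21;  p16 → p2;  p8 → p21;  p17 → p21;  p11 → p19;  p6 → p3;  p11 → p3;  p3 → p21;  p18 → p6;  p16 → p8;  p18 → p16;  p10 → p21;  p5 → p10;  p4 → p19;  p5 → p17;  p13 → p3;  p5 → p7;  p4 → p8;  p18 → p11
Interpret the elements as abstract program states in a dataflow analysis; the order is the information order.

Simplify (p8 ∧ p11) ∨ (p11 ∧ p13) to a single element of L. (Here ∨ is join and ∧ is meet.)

p8 ∧ p11 = p18
p11 ∧ p13 = p18
p18 ∨ p18 = p18

p18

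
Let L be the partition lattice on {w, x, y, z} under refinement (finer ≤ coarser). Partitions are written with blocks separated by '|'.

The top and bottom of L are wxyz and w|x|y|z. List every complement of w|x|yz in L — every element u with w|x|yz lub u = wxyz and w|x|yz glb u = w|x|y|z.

wxy|z, wxz|y, wy|xz, wz|xy

Need u with w|x|yz ∨ u = wxyz and w|x|yz ∧ u = w|x|y|z.
Checking each element gives: wxy|z, wxz|y, wy|xz, wz|xy.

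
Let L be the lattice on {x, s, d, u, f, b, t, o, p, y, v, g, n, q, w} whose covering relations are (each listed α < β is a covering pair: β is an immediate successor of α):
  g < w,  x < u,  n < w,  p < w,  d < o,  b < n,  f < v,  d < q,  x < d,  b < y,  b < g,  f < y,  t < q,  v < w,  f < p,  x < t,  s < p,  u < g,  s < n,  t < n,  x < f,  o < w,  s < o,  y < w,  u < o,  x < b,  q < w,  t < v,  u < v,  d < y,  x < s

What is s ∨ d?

o

Common upper bounds of {s, d}: o, w.
The least among these is o.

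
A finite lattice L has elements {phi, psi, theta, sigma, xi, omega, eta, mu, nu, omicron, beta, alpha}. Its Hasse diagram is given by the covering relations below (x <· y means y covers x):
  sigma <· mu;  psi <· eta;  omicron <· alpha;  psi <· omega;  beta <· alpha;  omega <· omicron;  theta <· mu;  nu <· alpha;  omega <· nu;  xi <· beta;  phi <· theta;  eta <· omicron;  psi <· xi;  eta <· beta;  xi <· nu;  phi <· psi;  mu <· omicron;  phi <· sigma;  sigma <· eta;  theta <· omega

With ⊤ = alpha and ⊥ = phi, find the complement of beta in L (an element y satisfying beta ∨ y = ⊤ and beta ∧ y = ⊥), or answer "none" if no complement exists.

theta

Need y with beta ∨ y = alpha and beta ∧ y = phi.
Checking each element gives: theta.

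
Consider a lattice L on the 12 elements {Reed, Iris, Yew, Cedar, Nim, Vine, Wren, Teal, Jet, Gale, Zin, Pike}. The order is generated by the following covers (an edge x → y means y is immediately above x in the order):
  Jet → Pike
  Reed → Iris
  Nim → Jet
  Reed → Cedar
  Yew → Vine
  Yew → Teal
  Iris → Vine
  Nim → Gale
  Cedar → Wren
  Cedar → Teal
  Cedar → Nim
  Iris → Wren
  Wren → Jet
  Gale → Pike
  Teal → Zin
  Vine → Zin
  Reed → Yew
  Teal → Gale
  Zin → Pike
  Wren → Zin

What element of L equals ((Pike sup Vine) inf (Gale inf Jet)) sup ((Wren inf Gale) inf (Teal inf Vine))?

Nim

Pike ∨ Vine = Pike
Gale ∧ Jet = Nim
Pike ∧ Nim = Nim
Wren ∧ Gale = Cedar
Teal ∧ Vine = Yew
Cedar ∧ Yew = Reed
Nim ∨ Reed = Nim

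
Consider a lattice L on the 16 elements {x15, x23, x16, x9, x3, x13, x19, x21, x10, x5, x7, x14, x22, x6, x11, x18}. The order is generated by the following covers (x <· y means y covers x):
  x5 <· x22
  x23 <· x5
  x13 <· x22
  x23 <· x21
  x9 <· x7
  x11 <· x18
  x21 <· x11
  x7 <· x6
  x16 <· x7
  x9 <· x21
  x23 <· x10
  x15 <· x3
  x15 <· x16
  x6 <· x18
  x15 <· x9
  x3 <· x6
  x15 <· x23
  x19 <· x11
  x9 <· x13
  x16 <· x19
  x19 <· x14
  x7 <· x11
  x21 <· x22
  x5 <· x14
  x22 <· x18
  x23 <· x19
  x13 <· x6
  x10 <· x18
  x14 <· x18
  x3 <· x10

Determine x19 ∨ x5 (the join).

Common upper bounds of {x19, x5}: x14, x18.
The least among these is x14.

x14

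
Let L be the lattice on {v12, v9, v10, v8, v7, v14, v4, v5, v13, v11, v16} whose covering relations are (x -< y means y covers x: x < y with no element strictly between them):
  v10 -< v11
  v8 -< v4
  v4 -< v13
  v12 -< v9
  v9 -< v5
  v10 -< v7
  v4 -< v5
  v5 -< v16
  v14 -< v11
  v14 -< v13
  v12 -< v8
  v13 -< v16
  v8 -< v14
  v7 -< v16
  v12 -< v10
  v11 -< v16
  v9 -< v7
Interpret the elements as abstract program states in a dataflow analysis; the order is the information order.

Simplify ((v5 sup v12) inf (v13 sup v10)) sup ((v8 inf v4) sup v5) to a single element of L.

v5

v5 ∨ v12 = v5
v13 ∨ v10 = v16
v5 ∧ v16 = v5
v8 ∧ v4 = v8
v8 ∨ v5 = v5
v5 ∨ v5 = v5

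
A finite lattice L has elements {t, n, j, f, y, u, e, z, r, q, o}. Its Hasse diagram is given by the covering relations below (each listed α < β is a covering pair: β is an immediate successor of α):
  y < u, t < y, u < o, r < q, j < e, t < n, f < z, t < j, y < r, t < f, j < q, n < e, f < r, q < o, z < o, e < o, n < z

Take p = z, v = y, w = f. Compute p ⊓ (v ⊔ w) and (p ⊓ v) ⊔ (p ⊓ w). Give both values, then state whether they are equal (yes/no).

f; f; yes

v ⊔ w = r, so p ⊓ (v ⊔ w) = z ⊓ r = f.
p ⊓ v = t and p ⊓ w = f, so (p ⊓ v) ⊔ (p ⊓ w) = t ⊔ f = f.
Equal: yes.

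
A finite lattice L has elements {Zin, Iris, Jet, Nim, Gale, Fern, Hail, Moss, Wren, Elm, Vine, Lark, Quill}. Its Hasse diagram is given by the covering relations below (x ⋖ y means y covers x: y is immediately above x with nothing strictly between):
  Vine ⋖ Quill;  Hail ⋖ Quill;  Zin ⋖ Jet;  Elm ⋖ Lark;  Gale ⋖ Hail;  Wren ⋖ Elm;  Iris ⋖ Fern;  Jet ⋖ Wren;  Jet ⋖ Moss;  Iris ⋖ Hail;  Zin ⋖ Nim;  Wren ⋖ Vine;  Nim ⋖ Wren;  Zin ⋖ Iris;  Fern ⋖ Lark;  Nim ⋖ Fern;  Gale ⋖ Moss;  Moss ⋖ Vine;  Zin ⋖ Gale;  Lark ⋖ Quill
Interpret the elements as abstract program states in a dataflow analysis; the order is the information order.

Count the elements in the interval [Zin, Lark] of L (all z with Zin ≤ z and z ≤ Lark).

The interval [Zin, Lark] = {Elm, Fern, Iris, Jet, Lark, Nim, Wren, Zin}, which has 8 elements.

8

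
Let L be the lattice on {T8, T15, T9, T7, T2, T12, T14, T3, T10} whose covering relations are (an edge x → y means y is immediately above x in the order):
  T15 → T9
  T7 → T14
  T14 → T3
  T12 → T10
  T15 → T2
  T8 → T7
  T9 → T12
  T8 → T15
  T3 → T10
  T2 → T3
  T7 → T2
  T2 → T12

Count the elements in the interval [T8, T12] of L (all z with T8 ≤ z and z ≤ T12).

The interval [T8, T12] = {T12, T15, T2, T7, T8, T9}, which has 6 elements.

6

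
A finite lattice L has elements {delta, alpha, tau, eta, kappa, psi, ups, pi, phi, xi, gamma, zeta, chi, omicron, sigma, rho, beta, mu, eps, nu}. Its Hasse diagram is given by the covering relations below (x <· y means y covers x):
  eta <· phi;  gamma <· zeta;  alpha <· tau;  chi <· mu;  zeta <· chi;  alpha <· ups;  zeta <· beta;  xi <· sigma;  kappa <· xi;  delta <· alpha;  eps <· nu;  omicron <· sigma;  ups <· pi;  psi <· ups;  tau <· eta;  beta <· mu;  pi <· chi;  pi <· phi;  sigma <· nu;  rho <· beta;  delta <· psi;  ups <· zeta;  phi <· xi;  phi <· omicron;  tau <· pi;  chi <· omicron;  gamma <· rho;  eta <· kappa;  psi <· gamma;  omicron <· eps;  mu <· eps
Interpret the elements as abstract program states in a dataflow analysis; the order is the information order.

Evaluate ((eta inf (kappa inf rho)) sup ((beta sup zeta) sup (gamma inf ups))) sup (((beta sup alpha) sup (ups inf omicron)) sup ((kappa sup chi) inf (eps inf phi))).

eps

kappa ∧ rho = delta
eta ∧ delta = delta
beta ∨ zeta = beta
gamma ∧ ups = psi
beta ∨ psi = beta
delta ∨ beta = beta
beta ∨ alpha = beta
ups ∧ omicron = ups
beta ∨ ups = beta
kappa ∨ chi = sigma
eps ∧ phi = phi
sigma ∧ phi = phi
beta ∨ phi = eps
beta ∨ eps = eps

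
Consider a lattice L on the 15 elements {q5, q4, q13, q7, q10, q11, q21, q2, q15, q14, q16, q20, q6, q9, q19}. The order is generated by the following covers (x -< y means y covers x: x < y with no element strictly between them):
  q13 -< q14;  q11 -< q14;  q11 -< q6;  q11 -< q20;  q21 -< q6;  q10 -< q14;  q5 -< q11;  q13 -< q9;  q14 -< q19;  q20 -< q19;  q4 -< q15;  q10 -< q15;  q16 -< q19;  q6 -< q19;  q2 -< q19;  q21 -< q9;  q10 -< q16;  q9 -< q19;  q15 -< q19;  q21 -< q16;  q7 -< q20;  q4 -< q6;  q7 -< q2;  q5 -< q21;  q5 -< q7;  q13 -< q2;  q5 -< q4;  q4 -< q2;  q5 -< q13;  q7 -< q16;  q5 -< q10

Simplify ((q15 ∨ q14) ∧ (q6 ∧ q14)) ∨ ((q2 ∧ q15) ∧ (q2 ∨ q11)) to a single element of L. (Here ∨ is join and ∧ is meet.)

q6

q15 ∨ q14 = q19
q6 ∧ q14 = q11
q19 ∧ q11 = q11
q2 ∧ q15 = q4
q2 ∨ q11 = q19
q4 ∧ q19 = q4
q11 ∨ q4 = q6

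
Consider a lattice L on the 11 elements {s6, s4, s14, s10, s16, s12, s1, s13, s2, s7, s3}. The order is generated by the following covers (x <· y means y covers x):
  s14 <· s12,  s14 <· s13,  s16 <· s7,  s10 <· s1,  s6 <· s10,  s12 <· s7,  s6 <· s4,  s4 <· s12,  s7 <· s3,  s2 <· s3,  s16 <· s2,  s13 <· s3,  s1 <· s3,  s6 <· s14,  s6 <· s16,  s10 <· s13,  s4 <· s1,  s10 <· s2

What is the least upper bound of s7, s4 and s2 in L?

s3

Common upper bounds of {s7, s4, s2}: s3.
The least among these is s3.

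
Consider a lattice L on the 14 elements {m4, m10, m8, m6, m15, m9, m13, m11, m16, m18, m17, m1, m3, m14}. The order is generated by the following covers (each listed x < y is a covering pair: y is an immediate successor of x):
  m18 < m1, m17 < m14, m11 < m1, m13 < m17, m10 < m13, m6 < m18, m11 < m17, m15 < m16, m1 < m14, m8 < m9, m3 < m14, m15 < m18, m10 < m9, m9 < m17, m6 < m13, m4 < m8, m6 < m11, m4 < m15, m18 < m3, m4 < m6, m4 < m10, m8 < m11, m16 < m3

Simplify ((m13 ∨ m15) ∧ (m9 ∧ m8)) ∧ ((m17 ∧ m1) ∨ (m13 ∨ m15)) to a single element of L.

m8

m13 ∨ m15 = m14
m9 ∧ m8 = m8
m14 ∧ m8 = m8
m17 ∧ m1 = m11
m13 ∨ m15 = m14
m11 ∨ m14 = m14
m8 ∧ m14 = m8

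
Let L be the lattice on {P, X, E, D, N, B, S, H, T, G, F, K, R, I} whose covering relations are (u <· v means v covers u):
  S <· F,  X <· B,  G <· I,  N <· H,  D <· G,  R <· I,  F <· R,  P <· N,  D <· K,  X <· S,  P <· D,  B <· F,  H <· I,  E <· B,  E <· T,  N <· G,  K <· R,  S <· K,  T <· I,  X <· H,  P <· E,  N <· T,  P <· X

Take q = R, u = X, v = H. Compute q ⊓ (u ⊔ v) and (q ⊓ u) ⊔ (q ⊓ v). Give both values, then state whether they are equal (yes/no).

X; X; yes

u ⊔ v = H, so q ⊓ (u ⊔ v) = R ⊓ H = X.
q ⊓ u = X and q ⊓ v = X, so (q ⊓ u) ⊔ (q ⊓ v) = X ⊔ X = X.
Equal: yes.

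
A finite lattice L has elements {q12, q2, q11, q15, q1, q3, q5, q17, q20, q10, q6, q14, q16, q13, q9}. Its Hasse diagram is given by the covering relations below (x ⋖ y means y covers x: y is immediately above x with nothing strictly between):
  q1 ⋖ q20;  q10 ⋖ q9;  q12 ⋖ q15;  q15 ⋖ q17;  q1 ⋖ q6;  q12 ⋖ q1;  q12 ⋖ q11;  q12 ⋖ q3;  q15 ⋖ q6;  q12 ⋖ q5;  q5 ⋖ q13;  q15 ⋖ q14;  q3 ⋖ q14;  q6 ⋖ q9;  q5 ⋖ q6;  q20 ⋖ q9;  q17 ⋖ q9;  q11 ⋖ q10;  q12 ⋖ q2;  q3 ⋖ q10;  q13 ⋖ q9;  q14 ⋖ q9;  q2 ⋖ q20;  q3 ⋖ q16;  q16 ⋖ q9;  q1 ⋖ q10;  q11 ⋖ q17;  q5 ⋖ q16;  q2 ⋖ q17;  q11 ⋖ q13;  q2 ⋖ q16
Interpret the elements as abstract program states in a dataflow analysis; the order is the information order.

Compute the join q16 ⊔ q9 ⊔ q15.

Common upper bounds of {q16, q9, q15}: q9.
The least among these is q9.

q9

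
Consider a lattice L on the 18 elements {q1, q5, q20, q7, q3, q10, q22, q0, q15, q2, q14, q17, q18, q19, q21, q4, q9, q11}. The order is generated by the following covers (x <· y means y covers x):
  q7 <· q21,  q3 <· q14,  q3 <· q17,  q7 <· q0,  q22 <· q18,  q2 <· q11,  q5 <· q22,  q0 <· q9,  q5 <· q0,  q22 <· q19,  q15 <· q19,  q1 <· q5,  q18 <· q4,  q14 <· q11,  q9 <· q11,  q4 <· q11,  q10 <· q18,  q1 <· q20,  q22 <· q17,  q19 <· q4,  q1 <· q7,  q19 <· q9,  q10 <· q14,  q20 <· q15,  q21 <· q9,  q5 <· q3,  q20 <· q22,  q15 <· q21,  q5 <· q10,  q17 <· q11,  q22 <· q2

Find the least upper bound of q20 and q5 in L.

q22

Common upper bounds of {q20, q5}: q11, q17, q18, q19, q2, q22, q4, q9.
The least among these is q22.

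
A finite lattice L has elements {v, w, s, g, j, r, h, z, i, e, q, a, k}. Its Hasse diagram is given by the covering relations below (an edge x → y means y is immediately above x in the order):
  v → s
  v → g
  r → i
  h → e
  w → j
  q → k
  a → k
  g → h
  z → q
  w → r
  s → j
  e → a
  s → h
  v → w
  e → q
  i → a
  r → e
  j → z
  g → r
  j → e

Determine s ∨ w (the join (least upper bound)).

j

Common upper bounds of {s, w}: a, e, j, k, q, z.
The least among these is j.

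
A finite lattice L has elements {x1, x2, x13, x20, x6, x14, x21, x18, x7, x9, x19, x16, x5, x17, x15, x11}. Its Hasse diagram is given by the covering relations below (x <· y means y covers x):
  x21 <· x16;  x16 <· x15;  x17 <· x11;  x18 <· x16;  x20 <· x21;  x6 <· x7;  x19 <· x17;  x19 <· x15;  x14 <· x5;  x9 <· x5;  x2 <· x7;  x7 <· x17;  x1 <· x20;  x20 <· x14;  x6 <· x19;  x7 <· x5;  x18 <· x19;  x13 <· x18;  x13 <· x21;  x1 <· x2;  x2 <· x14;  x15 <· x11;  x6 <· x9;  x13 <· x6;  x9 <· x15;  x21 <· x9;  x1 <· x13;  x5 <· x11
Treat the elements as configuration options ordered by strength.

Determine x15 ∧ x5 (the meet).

Common lower bounds of {x15, x5}: x1, x13, x20, x21, x6, x9.
The greatest among these is x9.

x9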